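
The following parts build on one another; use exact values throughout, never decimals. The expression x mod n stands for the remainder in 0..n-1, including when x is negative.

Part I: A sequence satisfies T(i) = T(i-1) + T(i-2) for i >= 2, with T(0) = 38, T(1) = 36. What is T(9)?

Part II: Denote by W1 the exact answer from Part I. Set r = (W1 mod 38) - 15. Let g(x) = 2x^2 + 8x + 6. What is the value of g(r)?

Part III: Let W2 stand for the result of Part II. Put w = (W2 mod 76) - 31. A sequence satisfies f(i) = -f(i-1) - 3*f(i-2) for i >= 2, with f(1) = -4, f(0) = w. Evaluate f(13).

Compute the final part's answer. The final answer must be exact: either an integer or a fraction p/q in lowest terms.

10556

Part I: T(2) = 1*(36) + 1*(38) = 74; iterating: T(2)=74, T(3)=110, T(4)=184, T(5)=294, T(6)=478, T(7)=772, T(8)=1250, T(9)=2022; answer 2022
Part II: W1 = 2022; r = -7; 2*(-7)^2 + 8*(-7)^1 + 6 = (98) + (-56) + (6) = 48; answer 48
Part III: W2 = 48; w = 17; f(2) = -1*(-4) - 3*(17) = -47; iterating: f(2)=-47, f(3)=59, f(4)=82, f(5)=-259, f(6)=13, f(7)=764, f(8)=-803, f(9)=-1489, f(10)=3898, f(11)=569, f(12)=-12263, f(13)=10556; answer 10556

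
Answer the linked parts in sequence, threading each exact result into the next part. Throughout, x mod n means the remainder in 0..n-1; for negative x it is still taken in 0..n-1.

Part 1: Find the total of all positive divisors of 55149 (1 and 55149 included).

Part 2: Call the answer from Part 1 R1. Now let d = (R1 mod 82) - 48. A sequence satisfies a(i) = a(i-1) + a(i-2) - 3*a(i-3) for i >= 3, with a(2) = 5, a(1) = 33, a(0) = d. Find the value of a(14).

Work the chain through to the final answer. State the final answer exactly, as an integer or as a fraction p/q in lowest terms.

Part 1: 55149 = 3 * 31 * 593; sigma = (1 + 3) * (1 + 31) * (1 + 593) = 4 * 32 * 594 = 76032; answer 76032
Part 2: R1 = 76032; d = -30; a(3) = 1*(5) + 1*(33) - 3*(-30) = 128; iterating: a(3)=128, a(4)=34, a(5)=147, a(6)=-203, a(7)=-158, a(8)=-802, a(9)=-351, a(10)=-679, a(11)=1376, a(12)=1750, a(13)=5163, a(14)=2785; answer 2785

2785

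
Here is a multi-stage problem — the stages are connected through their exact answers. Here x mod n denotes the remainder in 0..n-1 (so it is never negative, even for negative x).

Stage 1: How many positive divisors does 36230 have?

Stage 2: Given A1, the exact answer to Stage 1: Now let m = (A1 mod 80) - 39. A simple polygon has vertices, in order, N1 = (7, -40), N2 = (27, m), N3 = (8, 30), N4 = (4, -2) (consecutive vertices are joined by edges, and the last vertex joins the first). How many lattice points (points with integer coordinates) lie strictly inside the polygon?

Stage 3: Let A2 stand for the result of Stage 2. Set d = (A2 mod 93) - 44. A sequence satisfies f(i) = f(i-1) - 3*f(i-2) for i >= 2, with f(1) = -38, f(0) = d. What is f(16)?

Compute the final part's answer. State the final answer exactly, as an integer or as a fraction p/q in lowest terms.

-212756

Stage 1: 36230 = 2 * 5 * 3623; number of divisors = (1+1) * (1+1) * (1+1) = 8; answer 8
Stage 2: A1 = 8; m = -31; cross terms: (7*-31 - 27*-40)=863, (27*30 - 8*-31)=1058, (8*-2 - 4*30)=-136, (4*-40 - 7*-2)=-146; twice the area = |1639| = 1639; area = 1639/2; boundary points = 1 + 1 + 4 + 1 = 7; strictly interior points = area - boundary/2 + 1 = 817; answer 817
Stage 3: A2 = 817; d = 29; f(2) = 1*(-38) - 3*(29) = -125; iterating: f(2)=-125, f(3)=-11, f(4)=364, f(5)=397, f(6)=-695, f(7)=-1886, f(8)=199, f(9)=5857, f(10)=5260, f(11)=-12311, f(12)=-28091, f(13)=8842, f(14)=93115, f(15)=66589, f(16)=-212756; answer -212756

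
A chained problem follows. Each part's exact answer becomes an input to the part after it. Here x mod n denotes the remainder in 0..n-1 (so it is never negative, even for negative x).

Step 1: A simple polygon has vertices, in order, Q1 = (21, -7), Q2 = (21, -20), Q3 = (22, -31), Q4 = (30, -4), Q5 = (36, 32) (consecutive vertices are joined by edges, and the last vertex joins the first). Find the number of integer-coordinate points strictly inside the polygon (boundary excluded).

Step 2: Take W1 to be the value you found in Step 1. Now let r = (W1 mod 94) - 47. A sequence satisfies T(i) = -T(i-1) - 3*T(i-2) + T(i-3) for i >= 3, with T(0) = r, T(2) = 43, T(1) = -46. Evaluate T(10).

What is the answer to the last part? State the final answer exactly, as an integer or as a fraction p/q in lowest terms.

-2413

Step 1: cross terms: (21*-20 - 21*-7)=-273, (21*-31 - 22*-20)=-211, (22*-4 - 30*-31)=842, (30*32 - 36*-4)=1104, (36*-7 - 21*32)=-924; twice the area = |538| = 538; area = 269; boundary points = 13 + 1 + 1 + 6 + 3 = 24; strictly interior points = area - boundary/2 + 1 = 258; answer 258
Step 2: W1 = 258; r = 23; T(3) = -1*(43) - 3*(-46) + 1*(23) = 118; iterating: T(3)=118, T(4)=-293, T(5)=-18, T(6)=1015, T(7)=-1254, T(8)=-1809, T(9)=6586, T(10)=-2413; answer -2413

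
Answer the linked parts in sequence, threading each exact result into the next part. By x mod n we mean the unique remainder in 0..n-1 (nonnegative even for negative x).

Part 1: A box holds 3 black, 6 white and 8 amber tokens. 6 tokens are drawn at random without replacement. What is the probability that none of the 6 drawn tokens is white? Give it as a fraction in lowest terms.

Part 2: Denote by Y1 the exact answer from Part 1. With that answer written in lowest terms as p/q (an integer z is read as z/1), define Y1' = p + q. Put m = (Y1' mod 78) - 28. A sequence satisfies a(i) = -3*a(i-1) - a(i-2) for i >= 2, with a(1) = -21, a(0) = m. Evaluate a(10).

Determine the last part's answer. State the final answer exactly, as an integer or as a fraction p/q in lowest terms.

Part 1: total draws C(17,6) = 12376; favorable C(11,6) = 462; P = 33/884; answer 33/884
Part 2: Y1 = 33/884; threaded value p + q = 917; m = 31; a(2) = -3*(-21) - 1*(31) = 32; iterating: a(2)=32, a(3)=-75, a(4)=193, a(5)=-504, a(6)=1319, a(7)=-3453, a(8)=9040, a(9)=-23667, a(10)=61961; answer 61961

61961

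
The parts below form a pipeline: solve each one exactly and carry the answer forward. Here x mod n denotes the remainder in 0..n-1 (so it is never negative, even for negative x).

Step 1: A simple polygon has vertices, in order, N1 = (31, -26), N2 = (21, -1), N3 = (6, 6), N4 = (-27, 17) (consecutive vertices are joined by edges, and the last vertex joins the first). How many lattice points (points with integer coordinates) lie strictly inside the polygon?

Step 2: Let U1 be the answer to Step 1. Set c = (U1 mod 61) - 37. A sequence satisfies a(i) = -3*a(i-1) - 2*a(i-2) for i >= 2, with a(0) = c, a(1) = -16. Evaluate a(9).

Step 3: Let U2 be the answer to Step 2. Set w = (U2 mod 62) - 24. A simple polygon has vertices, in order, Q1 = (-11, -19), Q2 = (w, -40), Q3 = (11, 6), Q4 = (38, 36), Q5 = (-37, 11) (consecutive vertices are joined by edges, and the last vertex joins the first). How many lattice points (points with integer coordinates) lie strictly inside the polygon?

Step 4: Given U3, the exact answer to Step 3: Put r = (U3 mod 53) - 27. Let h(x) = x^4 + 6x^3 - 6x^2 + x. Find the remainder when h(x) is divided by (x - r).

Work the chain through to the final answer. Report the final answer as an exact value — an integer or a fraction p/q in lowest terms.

205620

Step 1: cross terms: (31*-1 - 21*-26)=515, (21*6 - 6*-1)=132, (6*17 - -27*6)=264, (-27*-26 - 31*17)=175; twice the area = |1086| = 1086; area = 543; boundary points = 5 + 1 + 11 + 1 = 18; strictly interior points = area - boundary/2 + 1 = 535; answer 535
Step 2: U1 = 535; c = 10; a(2) = -3*(-16) - 2*(10) = 28; iterating: a(2)=28, a(3)=-52, a(4)=100, a(5)=-196, a(6)=388, a(7)=-772, a(8)=1540, a(9)=-3076; answer -3076
Step 3: U2 = -3076; w = 0; cross terms: (-11*-40 - 0*-19)=440, (0*6 - 11*-40)=440, (11*36 - 38*6)=168, (38*11 - -37*36)=1750, (-37*-19 - -11*11)=824; twice the area = |3622| = 3622; area = 1811; boundary points = 1 + 1 + 3 + 25 + 2 = 32; strictly interior points = area - boundary/2 + 1 = 1796; answer 1796
Step 4: U3 = 1796; r = 20; remainder = value at the root: 1*(20)^4 + 6*(20)^3 - 6*(20)^2 + 1*(20)^1 = (160000) + (48000) + (-2400) + (20) = 205620; answer 205620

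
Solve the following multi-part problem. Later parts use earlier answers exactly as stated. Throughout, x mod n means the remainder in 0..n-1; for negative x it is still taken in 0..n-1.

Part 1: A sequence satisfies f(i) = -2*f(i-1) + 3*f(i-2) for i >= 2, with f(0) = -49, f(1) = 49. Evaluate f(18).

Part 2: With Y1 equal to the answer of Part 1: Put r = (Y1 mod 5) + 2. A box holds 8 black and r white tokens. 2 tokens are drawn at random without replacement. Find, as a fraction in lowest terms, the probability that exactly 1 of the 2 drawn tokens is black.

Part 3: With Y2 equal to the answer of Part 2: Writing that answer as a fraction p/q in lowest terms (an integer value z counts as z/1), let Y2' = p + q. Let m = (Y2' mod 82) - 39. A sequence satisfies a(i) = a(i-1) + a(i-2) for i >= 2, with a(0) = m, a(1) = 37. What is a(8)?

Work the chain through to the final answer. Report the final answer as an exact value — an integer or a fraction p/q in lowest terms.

Part 1: f(2) = -2*(49) + 3*(-49) = -245; iterating: f(2)=-245, f(3)=637, f(4)=-2009, f(5)=5929, f(6)=-17885, f(7)=53557, f(8)=-160769, f(9)=482209, f(10)=-1446725, f(11)=4340077, f(12)=-13020329, f(13)=39060889, f(14)=-117182765, f(15)=351548197, f(16)=-1054644689, f(17)=3163933969, f(18)=-9491802005; answer -9491802005
Part 2: Y1 = -9491802005; r = 2; total draws C(10,2) = 45; favorable C(8,1)*C(2,1) = 16; P = 16/45; answer 16/45
Part 3: Y2 = 16/45; threaded value p + q = 61; m = 22; a(2) = 1*(37) + 1*(22) = 59; iterating: a(2)=59, a(3)=96, a(4)=155, a(5)=251, a(6)=406, a(7)=657, a(8)=1063; answer 1063

1063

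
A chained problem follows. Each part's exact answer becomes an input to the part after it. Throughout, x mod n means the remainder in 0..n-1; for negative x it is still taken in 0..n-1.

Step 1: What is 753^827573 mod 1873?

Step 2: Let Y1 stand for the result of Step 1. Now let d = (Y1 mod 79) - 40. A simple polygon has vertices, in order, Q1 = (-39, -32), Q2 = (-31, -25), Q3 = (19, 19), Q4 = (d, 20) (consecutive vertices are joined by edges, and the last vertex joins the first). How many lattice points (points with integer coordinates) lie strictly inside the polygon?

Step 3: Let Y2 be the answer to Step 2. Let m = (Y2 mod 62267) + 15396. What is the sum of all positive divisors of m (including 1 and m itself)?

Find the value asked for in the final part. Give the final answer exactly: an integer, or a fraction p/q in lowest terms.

Step 1: squarings mod 1873: 753^1=753, 753^2=1363, 753^4=1626, 753^8=1073, 753^16=1307, 753^32=73, 753^64=1583, 753^128=1688, 753^256=511, 753^512=774, 753^1024=1589, 753^2048=117, 753^4096=578, 753^8192=690, 753^16384=358, 753^32768=800, 753^65536=1307, 753^131072=73, 753^262144=1583, 753^524288=1688; 753^827573 = 753^1 * 753^4 * 753^16 * 753^32 * 753^128 * 753^8192 * 753^32768 * 753^262144 * 753^524288 = 1123 (mod 1873); answer 1123
Step 2: Y1 = 1123; d = -23; cross terms: (-39*-25 - -31*-32)=-17, (-31*19 - 19*-25)=-114, (19*20 - -23*19)=817, (-23*-32 - -39*20)=1516; twice the area = |2202| = 2202; area = 1101; boundary points = 1 + 2 + 1 + 4 = 8; strictly interior points = area - boundary/2 + 1 = 1098; answer 1098
Step 3: Y2 = 1098; m = 16494; 16494 = 2 * 3 * 2749; sigma = (1 + 2) * (1 + 3) * (1 + 2749) = 3 * 4 * 2750 = 33000; answer 33000

33000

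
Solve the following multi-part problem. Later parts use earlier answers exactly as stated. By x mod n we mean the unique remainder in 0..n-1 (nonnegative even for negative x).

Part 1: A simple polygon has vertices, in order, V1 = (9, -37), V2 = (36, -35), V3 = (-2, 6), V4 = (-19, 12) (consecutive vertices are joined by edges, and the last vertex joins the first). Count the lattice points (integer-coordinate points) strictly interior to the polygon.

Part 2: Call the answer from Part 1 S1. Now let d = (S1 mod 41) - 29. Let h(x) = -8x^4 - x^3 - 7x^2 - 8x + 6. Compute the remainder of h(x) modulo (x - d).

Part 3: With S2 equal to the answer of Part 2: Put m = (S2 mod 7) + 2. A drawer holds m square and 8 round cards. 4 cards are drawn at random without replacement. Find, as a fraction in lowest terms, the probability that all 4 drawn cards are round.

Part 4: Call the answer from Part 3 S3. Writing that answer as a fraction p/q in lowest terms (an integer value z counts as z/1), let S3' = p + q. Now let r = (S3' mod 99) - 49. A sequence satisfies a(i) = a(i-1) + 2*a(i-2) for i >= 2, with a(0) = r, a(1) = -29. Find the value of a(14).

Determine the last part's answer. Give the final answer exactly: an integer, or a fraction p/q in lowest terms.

-404159

Part 1: cross terms: (9*-35 - 36*-37)=1017, (36*6 - -2*-35)=146, (-2*12 - -19*6)=90, (-19*-37 - 9*12)=595; twice the area = |1848| = 1848; area = 924; boundary points = 1 + 1 + 1 + 7 = 10; strictly interior points = area - boundary/2 + 1 = 920; answer 920
Part 2: S1 = 920; d = -11; remainder = value at the root: -8*(-11)^4 - 1*(-11)^3 - 7*(-11)^2 - 8*(-11)^1 + 6 = (-117128) + (1331) + (-847) + (88) + (6) = -116550; answer -116550
Part 3: S2 = -116550; m = 2; total draws C(10,4) = 210; favorable C(8,4) = 70; P = 1/3; answer 1/3
Part 4: S3 = 1/3; threaded value p + q = 4; r = -45; a(2) = 1*(-29) + 2*(-45) = -119; iterating: a(2)=-119, a(3)=-177, a(4)=-415, a(5)=-769, a(6)=-1599, a(7)=-3137, a(8)=-6335, a(9)=-12609, a(10)=-25279, a(11)=-50497, a(12)=-101055, a(13)=-202049, a(14)=-404159; answer -404159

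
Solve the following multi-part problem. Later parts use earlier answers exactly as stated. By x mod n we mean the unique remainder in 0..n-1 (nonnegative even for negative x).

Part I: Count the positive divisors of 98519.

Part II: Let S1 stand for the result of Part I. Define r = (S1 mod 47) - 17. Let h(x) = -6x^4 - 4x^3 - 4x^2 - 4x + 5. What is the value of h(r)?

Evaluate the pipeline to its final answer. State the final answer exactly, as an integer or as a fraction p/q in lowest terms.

-291085

Part I: 98519 is prime, so its only divisors are 1 and 98519; count = 2; answer 2
Part II: S1 = 2; r = -15; -6*(-15)^4 - 4*(-15)^3 - 4*(-15)^2 - 4*(-15)^1 + 5 = (-303750) + (13500) + (-900) + (60) + (5) = -291085; answer -291085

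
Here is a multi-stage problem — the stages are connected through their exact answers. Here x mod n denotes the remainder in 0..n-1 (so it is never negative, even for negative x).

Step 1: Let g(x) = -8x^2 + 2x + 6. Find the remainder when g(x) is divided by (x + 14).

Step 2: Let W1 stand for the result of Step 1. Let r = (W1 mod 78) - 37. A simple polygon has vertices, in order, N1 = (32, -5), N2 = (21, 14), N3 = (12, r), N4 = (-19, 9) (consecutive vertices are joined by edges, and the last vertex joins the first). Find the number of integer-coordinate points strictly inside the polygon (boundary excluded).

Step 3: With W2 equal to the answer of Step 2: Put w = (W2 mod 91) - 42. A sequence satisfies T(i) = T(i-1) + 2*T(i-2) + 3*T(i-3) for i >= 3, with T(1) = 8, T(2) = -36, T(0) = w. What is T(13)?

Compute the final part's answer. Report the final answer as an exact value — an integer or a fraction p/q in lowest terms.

-547648

Step 1: remainder = value at the root: -8*(-14)^2 + 2*(-14)^1 + 6 = (-1568) + (-28) + (6) = -1590; answer -1590
Step 2: W1 = -1590; r = 11; cross terms: (32*14 - 21*-5)=553, (21*11 - 12*14)=63, (12*9 - -19*11)=317, (-19*-5 - 32*9)=-193; twice the area = |740| = 740; area = 370; boundary points = 1 + 3 + 1 + 1 = 6; strictly interior points = area - boundary/2 + 1 = 368; answer 368
Step 3: W2 = 368; w = -38; T(3) = 1*(-36) + 2*(8) + 3*(-38) = -134; iterating: T(3)=-134, T(4)=-182, T(5)=-558, T(6)=-1324, T(7)=-2986, T(8)=-7308, T(9)=-17252, T(10)=-40826, T(11)=-97254, T(12)=-230662, T(13)=-547648; answer -547648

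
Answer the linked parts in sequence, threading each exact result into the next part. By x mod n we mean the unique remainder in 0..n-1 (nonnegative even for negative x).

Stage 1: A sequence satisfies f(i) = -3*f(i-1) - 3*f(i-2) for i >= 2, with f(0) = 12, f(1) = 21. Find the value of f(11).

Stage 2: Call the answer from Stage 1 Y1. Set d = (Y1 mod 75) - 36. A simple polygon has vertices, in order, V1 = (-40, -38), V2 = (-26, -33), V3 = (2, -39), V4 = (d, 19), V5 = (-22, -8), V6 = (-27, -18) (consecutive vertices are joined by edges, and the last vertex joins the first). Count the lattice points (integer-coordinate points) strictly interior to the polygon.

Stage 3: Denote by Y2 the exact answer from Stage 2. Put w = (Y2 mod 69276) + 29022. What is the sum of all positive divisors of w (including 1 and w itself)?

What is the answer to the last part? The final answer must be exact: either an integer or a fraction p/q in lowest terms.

Stage 1: f(2) = -3*(21) - 3*(12) = -99; iterating: f(2)=-99, f(3)=234, f(4)=-405, f(5)=513, f(6)=-324, f(7)=-567, f(8)=2673, f(9)=-6318, f(10)=10935, f(11)=-13851; answer -13851
Stage 2: Y1 = -13851; d = -12; cross terms: (-40*-33 - -26*-38)=332, (-26*-39 - 2*-33)=1080, (2*19 - -12*-39)=-430, (-12*-8 - -22*19)=514, (-22*-18 - -27*-8)=180, (-27*-38 - -40*-18)=306; twice the area = |1982| = 1982; area = 991; boundary points = 1 + 2 + 2 + 1 + 5 + 1 = 12; strictly interior points = area - boundary/2 + 1 = 986; answer 986
Stage 3: Y2 = 986; w = 30008; 30008 = 2^3 * 11^2 * 31; sigma = (1 + 2 + 4 + 8) * (1 + 11 + 121) * (1 + 31) = 15 * 133 * 32 = 63840; answer 63840

63840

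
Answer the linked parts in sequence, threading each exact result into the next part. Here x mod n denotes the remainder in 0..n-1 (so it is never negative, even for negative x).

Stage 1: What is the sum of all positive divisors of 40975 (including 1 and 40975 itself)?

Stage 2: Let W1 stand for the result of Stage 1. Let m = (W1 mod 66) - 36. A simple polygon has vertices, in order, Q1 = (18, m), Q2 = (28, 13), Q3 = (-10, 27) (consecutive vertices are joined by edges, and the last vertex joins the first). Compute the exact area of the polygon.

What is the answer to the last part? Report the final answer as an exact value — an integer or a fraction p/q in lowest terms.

Stage 1: 40975 = 5^2 * 11 * 149; sigma = (1 + 5 + 25) * (1 + 11) * (1 + 149) = 31 * 12 * 150 = 55800; answer 55800
Stage 2: W1 = 55800; m = -6; cross terms: (18*13 - 28*-6)=402, (28*27 - -10*13)=886, (-10*-6 - 18*27)=-426; twice the area = |862| = 862; area = 431; answer 431

431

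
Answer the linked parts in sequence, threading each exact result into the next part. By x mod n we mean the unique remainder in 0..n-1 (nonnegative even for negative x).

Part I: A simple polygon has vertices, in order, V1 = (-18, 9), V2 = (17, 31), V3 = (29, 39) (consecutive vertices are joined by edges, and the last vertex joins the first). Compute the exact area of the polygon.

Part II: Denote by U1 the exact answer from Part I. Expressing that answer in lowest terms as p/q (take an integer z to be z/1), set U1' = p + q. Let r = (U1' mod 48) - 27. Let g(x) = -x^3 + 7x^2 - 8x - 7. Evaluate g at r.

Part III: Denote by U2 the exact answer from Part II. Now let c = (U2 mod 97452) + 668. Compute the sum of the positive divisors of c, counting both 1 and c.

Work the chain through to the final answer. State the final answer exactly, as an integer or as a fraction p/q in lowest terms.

Part I: cross terms: (-18*31 - 17*9)=-711, (17*39 - 29*31)=-236, (29*9 - -18*39)=963; twice the area = |16| = 16; area = 8; answer 8
Part II: U1 = 8; threaded value p + q = 9; r = -18; -1*(-18)^3 + 7*(-18)^2 - 8*(-18)^1 - 7 = (5832) + (2268) + (144) + (-7) = 8237; answer 8237
Part III: U2 = 8237; c = 8905; 8905 = 5 * 13 * 137; sigma = (1 + 5) * (1 + 13) * (1 + 137) = 6 * 14 * 138 = 11592; answer 11592

11592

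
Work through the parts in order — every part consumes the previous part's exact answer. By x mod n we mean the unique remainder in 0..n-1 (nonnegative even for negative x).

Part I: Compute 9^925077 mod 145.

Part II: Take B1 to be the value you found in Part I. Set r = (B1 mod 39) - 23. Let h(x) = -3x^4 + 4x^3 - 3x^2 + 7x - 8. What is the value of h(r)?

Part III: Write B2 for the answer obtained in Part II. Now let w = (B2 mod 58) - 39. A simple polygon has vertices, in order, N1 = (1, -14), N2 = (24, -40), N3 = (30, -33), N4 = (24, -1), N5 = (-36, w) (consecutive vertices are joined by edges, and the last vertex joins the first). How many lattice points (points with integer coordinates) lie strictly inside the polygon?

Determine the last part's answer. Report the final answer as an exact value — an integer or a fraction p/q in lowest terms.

Part I: squarings mod 145: 9^1=9, 9^2=81, 9^4=36, 9^8=136, 9^16=81, 9^32=36, 9^64=136, 9^128=81, 9^256=36, 9^512=136, 9^1024=81, 9^2048=36, 9^4096=136, 9^8192=81, 9^16384=36, 9^32768=136, 9^65536=81, 9^131072=36, 9^262144=136, 9^524288=81; 9^925077 = 9^1 * 9^4 * 9^16 * 9^128 * 9^256 * 9^1024 * 9^2048 * 9^4096 * 9^131072 * 9^262144 * 9^524288 = 129 (mod 145); answer 129
Part II: B1 = 129; r = -11; -3*(-11)^4 + 4*(-11)^3 - 3*(-11)^2 + 7*(-11)^1 - 8 = (-43923) + (-5324) + (-363) + (-77) + (-8) = -49695; answer -49695
Part III: B2 = -49695; w = -28; cross terms: (1*-40 - 24*-14)=296, (24*-33 - 30*-40)=408, (30*-1 - 24*-33)=762, (24*-28 - -36*-1)=-708, (-36*-14 - 1*-28)=532; twice the area = |1290| = 1290; area = 645; boundary points = 1 + 1 + 2 + 3 + 1 = 8; strictly interior points = area - boundary/2 + 1 = 642; answer 642

642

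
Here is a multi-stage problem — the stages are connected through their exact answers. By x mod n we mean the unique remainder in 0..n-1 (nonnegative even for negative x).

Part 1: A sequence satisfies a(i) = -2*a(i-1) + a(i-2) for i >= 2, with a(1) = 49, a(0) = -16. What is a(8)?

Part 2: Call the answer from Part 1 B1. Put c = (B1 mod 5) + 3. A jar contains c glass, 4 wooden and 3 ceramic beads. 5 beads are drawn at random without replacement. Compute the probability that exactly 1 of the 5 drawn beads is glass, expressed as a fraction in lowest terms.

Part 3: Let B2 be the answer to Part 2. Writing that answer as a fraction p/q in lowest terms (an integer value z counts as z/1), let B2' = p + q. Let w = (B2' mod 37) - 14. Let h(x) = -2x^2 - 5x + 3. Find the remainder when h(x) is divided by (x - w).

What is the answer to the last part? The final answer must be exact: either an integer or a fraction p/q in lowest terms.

-294

Part 1: a(2) = -2*(49) + 1*(-16) = -114; iterating: a(2)=-114, a(3)=277, a(4)=-668, a(5)=1613, a(6)=-3894, a(7)=9401, a(8)=-22696; answer -22696
Part 2: B1 = -22696; c = 7; total draws C(14,5) = 2002; favorable C(7,1)*C(7,4) = 245; P = 35/286; answer 35/286
Part 3: B2 = 35/286; threaded value p + q = 321; w = 11; remainder = value at the root: -2*(11)^2 - 5*(11)^1 + 3 = (-242) + (-55) + (3) = -294; answer -294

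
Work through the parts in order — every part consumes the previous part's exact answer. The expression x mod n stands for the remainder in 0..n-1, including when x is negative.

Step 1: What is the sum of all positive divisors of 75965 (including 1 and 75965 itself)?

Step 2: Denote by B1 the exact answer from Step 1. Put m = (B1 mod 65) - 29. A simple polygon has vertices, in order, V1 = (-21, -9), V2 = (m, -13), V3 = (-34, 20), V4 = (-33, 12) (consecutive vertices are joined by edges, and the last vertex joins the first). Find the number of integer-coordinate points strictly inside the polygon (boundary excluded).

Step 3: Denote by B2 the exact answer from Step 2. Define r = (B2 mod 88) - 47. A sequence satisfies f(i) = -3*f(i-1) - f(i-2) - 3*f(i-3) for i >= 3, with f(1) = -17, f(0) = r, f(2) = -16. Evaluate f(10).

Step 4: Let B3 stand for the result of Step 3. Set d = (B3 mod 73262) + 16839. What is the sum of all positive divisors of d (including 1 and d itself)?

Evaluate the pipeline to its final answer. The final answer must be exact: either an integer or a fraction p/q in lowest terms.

65280

Step 1: 75965 = 5 * 15193; sigma = (1 + 5) * (1 + 15193) = 6 * 15194 = 91164; answer 91164
Step 2: B1 = 91164; m = 5; cross terms: (-21*-13 - 5*-9)=318, (5*20 - -34*-13)=-342, (-34*12 - -33*20)=252, (-33*-9 - -21*12)=549; twice the area = |777| = 777; area = 777/2; boundary points = 2 + 3 + 1 + 3 = 9; strictly interior points = area - boundary/2 + 1 = 385; answer 385
Step 3: B2 = 385; r = -14; f(3) = -3*(-16) - 1*(-17) - 3*(-14) = 107; iterating: f(3)=107, f(4)=-254, f(5)=703, f(6)=-2176, f(7)=6587, f(8)=-19694, f(9)=59023, f(10)=-177136; answer -177136
Step 4: B3 = -177136; d = 59489; 59489 = 19 * 31 * 101; sigma = (1 + 19) * (1 + 31) * (1 + 101) = 20 * 32 * 102 = 65280; answer 65280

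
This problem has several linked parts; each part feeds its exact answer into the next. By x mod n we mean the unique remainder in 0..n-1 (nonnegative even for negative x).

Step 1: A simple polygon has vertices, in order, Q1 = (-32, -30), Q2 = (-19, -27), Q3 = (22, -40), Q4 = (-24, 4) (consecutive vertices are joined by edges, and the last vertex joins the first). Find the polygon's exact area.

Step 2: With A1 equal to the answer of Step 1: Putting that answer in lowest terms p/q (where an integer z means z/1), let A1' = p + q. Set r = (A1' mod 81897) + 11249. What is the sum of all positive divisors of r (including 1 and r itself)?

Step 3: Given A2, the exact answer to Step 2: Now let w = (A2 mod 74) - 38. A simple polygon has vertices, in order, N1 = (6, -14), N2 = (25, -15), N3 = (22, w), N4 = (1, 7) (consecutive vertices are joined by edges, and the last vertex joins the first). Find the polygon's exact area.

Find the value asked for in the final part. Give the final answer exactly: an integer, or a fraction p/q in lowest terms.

Step 1: cross terms: (-32*-27 - -19*-30)=294, (-19*-40 - 22*-27)=1354, (22*4 - -24*-40)=-872, (-24*-30 - -32*4)=848; twice the area = |1624| = 1624; area = 812; answer 812
Step 2: A1 = 812; threaded value p + q = 813; r = 12062; 12062 = 2 * 37 * 163; sigma = (1 + 2) * (1 + 37) * (1 + 163) = 3 * 38 * 164 = 18696; answer 18696
Step 3: A2 = 18696; w = 10; cross terms: (6*-15 - 25*-14)=260, (25*10 - 22*-15)=580, (22*7 - 1*10)=144, (1*-14 - 6*7)=-56; twice the area = |928| = 928; area = 464; answer 464

464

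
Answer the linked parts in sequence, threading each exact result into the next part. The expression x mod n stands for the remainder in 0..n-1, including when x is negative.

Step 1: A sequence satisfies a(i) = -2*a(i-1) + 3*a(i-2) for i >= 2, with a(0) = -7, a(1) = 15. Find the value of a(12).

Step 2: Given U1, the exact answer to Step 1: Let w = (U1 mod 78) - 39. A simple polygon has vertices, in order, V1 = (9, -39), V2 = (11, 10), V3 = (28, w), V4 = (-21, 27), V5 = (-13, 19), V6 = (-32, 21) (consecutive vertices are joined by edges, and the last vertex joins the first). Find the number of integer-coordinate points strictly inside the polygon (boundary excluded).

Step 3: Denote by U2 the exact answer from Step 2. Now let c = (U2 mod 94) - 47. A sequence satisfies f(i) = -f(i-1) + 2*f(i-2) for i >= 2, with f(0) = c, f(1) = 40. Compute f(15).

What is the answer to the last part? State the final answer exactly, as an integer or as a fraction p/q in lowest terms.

557062

Step 1: a(2) = -2*(15) + 3*(-7) = -51; iterating: a(2)=-51, a(3)=147, a(4)=-447, a(5)=1335, a(6)=-4011, a(7)=12027, a(8)=-36087, a(9)=108255, a(10)=-324771, a(11)=974307, a(12)=-2922927; answer -2922927
Step 2: U1 = -2922927; w = 6; cross terms: (9*10 - 11*-39)=519, (11*6 - 28*10)=-214, (28*27 - -21*6)=882, (-21*19 - -13*27)=-48, (-13*21 - -32*19)=335, (-32*-39 - 9*21)=1059; twice the area = |2533| = 2533; area = 2533/2; boundary points = 1 + 1 + 7 + 8 + 1 + 1 = 19; strictly interior points = area - boundary/2 + 1 = 1258; answer 1258
Step 3: U2 = 1258; c = -11; f(2) = -1*(40) + 2*(-11) = -62; iterating: f(2)=-62, f(3)=142, f(4)=-266, f(5)=550, f(6)=-1082, f(7)=2182, f(8)=-4346, f(9)=8710, f(10)=-17402, f(11)=34822, f(12)=-69626, f(13)=139270, f(14)=-278522, f(15)=557062; answer 557062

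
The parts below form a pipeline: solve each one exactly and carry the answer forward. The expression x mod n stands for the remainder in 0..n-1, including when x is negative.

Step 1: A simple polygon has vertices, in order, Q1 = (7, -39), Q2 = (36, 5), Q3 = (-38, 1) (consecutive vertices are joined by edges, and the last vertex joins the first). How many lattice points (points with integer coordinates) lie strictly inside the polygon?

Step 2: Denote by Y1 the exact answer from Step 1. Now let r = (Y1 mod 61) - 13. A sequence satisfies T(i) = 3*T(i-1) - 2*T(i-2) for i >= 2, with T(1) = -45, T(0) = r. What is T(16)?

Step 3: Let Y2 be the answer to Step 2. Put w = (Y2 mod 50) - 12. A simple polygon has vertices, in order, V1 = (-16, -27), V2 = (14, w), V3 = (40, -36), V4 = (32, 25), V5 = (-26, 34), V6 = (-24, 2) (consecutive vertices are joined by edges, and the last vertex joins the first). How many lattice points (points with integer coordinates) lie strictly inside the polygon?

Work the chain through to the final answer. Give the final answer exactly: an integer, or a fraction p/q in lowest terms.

1843

Step 1: cross terms: (7*5 - 36*-39)=1439, (36*1 - -38*5)=226, (-38*-39 - 7*1)=1475; twice the area = |3140| = 3140; area = 1570; boundary points = 1 + 2 + 5 = 8; strictly interior points = area - boundary/2 + 1 = 1567; answer 1567
Step 2: Y1 = 1567; r = 29; T(2) = 3*(-45) - 2*(29) = -193; iterating: T(2)=-193, T(3)=-489, T(4)=-1081, T(5)=-2265, T(6)=-4633, T(7)=-9369, T(8)=-18841, T(9)=-37785, T(10)=-75673, T(11)=-151449, T(12)=-303001, T(13)=-606105, T(14)=-1212313, T(15)=-2424729, T(16)=-4849561; answer -4849561
Step 3: Y2 = -4849561; w = 27; cross terms: (-16*27 - 14*-27)=-54, (14*-36 - 40*27)=-1584, (40*25 - 32*-36)=2152, (32*34 - -26*25)=1738, (-26*2 - -24*34)=764, (-24*-27 - -16*2)=680; twice the area = |3696| = 3696; area = 1848; boundary points = 6 + 1 + 1 + 1 + 2 + 1 = 12; strictly interior points = area - boundary/2 + 1 = 1843; answer 1843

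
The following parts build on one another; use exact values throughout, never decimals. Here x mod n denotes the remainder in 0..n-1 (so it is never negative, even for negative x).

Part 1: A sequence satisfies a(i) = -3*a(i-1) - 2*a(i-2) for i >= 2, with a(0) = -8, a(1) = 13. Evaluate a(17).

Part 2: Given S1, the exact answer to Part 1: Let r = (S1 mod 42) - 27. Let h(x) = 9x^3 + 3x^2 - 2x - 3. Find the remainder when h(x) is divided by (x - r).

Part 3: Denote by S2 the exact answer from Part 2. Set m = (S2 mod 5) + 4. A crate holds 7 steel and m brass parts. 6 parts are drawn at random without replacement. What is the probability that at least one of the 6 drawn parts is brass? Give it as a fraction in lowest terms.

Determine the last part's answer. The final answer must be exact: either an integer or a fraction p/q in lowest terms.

1709/1716

Part 1: a(2) = -3*(13) - 2*(-8) = -23; iterating: a(2)=-23, a(3)=43, a(4)=-83, a(5)=163, a(6)=-323, a(7)=643, a(8)=-1283, a(9)=2563, a(10)=-5123, a(11)=10243, a(12)=-20483, a(13)=40963, a(14)=-81923, a(15)=163843, a(16)=-327683, a(17)=655363; answer 655363
Part 2: S1 = 655363; r = 10; remainder = value at the root: 9*(10)^3 + 3*(10)^2 - 2*(10)^1 - 3 = (9000) + (300) + (-20) + (-3) = 9277; answer 9277
Part 3: S2 = 9277; m = 6; total draws C(13,6) = 1716; complement C(7,6) = 7; favorable 1716 - 7 = 1709; P = 1709/1716; answer 1709/1716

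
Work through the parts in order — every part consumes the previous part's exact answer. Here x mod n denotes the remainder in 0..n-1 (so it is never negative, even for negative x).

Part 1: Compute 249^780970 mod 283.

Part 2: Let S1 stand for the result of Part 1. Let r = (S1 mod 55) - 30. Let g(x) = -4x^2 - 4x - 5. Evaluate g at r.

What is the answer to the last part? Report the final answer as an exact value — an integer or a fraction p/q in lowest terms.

-13

Part 1: squarings mod 283: 249^1=249, 249^2=24, 249^4=10, 249^8=100, 249^16=95, 249^32=252, 249^64=112, 249^128=92, 249^256=257, 249^512=110, 249^1024=214, 249^2048=233, 249^4096=236, 249^8192=228, 249^16384=195, 249^32768=103, 249^65536=138, 249^131072=83, 249^262144=97, 249^524288=70; 249^780970 = 249^2 * 249^8 * 249^32 * 249^128 * 249^512 * 249^2048 * 249^8192 * 249^16384 * 249^32768 * 249^65536 * 249^131072 * 249^524288 = 138 (mod 283); answer 138
Part 2: S1 = 138; r = -2; -4*(-2)^2 - 4*(-2)^1 - 5 = (-16) + (8) + (-5) = -13; answer -13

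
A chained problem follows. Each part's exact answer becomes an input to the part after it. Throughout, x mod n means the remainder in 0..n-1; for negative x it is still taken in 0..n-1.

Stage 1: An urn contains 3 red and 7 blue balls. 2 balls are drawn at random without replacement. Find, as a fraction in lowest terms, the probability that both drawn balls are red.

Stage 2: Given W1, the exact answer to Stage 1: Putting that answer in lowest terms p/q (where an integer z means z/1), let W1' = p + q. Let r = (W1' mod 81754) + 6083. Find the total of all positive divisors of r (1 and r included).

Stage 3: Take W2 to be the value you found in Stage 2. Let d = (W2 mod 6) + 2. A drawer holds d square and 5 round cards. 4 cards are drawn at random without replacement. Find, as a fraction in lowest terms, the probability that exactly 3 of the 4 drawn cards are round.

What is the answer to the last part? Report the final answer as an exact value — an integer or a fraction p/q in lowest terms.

Stage 1: total draws C(10,2) = 45; favorable C(3,2) = 3; P = 1/15; answer 1/15
Stage 2: W1 = 1/15; threaded value p + q = 16; r = 6099; 6099 = 3 * 19 * 107; sigma = (1 + 3) * (1 + 19) * (1 + 107) = 4 * 20 * 108 = 8640; answer 8640
Stage 3: W2 = 8640; d = 2; total draws C(7,4) = 35; favorable C(5,3)*C(2,1) = 20; P = 4/7; answer 4/7

4/7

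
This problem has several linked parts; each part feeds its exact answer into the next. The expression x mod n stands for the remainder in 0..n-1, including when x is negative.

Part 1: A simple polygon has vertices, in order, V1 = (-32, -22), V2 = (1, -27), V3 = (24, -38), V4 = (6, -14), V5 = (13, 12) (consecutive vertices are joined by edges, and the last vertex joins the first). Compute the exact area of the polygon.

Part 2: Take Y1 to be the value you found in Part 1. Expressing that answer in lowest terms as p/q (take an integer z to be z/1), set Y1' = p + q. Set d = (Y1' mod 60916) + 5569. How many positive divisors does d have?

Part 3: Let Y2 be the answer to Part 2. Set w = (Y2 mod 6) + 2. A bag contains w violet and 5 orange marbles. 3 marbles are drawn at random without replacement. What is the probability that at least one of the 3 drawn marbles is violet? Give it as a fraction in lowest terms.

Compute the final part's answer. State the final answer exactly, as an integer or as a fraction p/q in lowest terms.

37/42

Part 1: cross terms: (-32*-27 - 1*-22)=886, (1*-38 - 24*-27)=610, (24*-14 - 6*-38)=-108, (6*12 - 13*-14)=254, (13*-22 - -32*12)=98; twice the area = |1740| = 1740; area = 870; answer 870
Part 2: Y1 = 870; threaded value p + q = 871; d = 6440; 6440 = 2^3 * 5 * 7 * 23; number of divisors = (3+1) * (1+1) * (1+1) * (1+1) = 32; answer 32
Part 3: Y2 = 32; w = 4; total draws C(9,3) = 84; complement C(5,3) = 10; favorable 84 - 10 = 74; P = 37/42; answer 37/42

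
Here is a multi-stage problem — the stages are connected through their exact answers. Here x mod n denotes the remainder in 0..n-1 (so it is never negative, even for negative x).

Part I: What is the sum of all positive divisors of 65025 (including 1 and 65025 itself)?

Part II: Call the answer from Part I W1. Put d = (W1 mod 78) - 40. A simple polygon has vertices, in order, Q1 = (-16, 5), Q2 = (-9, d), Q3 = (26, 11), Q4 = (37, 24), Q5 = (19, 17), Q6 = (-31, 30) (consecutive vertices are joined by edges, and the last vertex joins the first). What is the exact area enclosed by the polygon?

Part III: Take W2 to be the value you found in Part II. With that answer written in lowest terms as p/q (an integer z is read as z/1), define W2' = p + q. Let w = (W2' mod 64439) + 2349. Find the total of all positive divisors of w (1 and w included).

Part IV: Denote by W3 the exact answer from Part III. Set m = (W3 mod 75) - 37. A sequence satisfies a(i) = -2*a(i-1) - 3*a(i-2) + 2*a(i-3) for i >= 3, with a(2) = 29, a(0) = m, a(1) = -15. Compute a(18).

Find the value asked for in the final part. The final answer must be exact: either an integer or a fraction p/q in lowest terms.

Part I: 65025 = 3^2 * 5^2 * 17^2; sigma = (1 + 3 + 9) * (1 + 5 + 25) * (1 + 17 + 289) = 13 * 31 * 307 = 123721; answer 123721
Part II: W1 = 123721; d = -27; cross terms: (-16*-27 - -9*5)=477, (-9*11 - 26*-27)=603, (26*24 - 37*11)=217, (37*17 - 19*24)=173, (19*30 - -31*17)=1097, (-31*5 - -16*30)=325; twice the area = |2892| = 2892; area = 1446; answer 1446
Part III: W2 = 1446; threaded value p + q = 1447; w = 3796; 3796 = 2^2 * 13 * 73; sigma = (1 + 2 + 4) * (1 + 13) * (1 + 73) = 7 * 14 * 74 = 7252; answer 7252
Part IV: W3 = 7252; m = 15; a(3) = -2*(29) - 3*(-15) + 2*(15) = 17; iterating: a(3)=17, a(4)=-151, a(5)=309, a(6)=-131, a(7)=-967, a(8)=2945, a(9)=-3251, a(10)=-4267, a(11)=24177, a(12)=-42055, a(13)=3045, a(14)=168429, a(15)=-430103, a(16)=361009, a(17)=905149, a(18)=-3753531; answer -3753531

-3753531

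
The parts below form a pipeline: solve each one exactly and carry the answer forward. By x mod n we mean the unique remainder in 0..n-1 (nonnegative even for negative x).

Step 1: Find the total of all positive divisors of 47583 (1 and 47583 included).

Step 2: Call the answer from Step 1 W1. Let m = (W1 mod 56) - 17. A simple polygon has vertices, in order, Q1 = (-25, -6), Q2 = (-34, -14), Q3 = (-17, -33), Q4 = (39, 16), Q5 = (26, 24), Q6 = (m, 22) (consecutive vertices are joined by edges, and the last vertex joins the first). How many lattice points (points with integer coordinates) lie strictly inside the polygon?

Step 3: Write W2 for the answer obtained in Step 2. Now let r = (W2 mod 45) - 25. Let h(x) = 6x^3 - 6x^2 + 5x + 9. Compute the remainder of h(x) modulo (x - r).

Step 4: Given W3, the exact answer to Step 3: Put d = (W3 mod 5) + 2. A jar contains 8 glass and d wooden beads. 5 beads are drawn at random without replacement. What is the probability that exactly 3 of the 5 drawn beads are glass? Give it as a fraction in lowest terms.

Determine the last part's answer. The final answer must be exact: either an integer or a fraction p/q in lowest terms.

560/1287

Step 1: 47583 = 3^2 * 17 * 311; sigma = (1 + 3 + 9) * (1 + 17) * (1 + 311) = 13 * 18 * 312 = 73008; answer 73008
Step 2: W1 = 73008; m = 23; cross terms: (-25*-14 - -34*-6)=146, (-34*-33 - -17*-14)=884, (-17*16 - 39*-33)=1015, (39*24 - 26*16)=520, (26*22 - 23*24)=20, (23*-6 - -25*22)=412; twice the area = |2997| = 2997; area = 2997/2; boundary points = 1 + 1 + 7 + 1 + 1 + 4 = 15; strictly interior points = area - boundary/2 + 1 = 1492; answer 1492
Step 3: W2 = 1492; r = -18; remainder = value at the root: 6*(-18)^3 - 6*(-18)^2 + 5*(-18)^1 + 9 = (-34992) + (-1944) + (-90) + (9) = -37017; answer -37017
Step 4: W3 = -37017; d = 5; total draws C(13,5) = 1287; favorable C(8,3)*C(5,2) = 560; P = 560/1287; answer 560/1287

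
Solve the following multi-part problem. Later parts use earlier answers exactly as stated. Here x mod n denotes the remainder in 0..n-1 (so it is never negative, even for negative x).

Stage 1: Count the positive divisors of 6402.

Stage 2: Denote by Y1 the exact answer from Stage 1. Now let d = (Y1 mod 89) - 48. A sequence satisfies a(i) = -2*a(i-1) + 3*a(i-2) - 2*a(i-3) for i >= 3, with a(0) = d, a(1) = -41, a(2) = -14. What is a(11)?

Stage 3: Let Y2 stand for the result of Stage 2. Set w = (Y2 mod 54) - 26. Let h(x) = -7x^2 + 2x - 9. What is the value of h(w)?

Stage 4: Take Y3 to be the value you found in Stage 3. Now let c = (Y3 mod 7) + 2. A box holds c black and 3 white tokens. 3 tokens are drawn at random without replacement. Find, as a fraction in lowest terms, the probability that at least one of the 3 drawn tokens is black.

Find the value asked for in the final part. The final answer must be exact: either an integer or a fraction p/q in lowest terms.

164/165

Stage 1: 6402 = 2 * 3 * 11 * 97; number of divisors = (1+1) * (1+1) * (1+1) * (1+1) = 16; answer 16
Stage 2: Y1 = 16; d = -32; a(3) = -2*(-14) + 3*(-41) - 2*(-32) = -31; iterating: a(3)=-31, a(4)=102, a(5)=-269, a(6)=906, a(7)=-2823, a(8)=8902, a(9)=-28085, a(10)=88522, a(11)=-279103; answer -279103
Stage 3: Y2 = -279103; w = -3; -7*(-3)^2 + 2*(-3)^1 - 9 = (-63) + (-6) + (-9) = -78; answer -78
Stage 4: Y3 = -78; c = 8; total draws C(11,3) = 165; complement C(3,3) = 1; favorable 165 - 1 = 164; P = 164/165; answer 164/165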